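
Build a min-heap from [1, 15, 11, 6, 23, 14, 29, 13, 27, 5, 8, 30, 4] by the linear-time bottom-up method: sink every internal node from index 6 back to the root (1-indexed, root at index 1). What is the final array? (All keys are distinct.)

[1, 5, 4, 6, 8, 11, 29, 13, 27, 23, 15, 30, 14]

sift down from index 6:
  14 vs smaller child 4 at index 13, swap → [1, 15, 11, 6, 23, 4, 29, 13, 27, 5, 8, 30, 14]
sift down from index 5:
  23 vs smaller child 5 at index 10, swap → [1, 15, 11, 6, 5, 4, 29, 13, 27, 23, 8, 30, 14]
sift down from index 4: already satisfies heap property
sift down from index 3:
  11 vs smaller child 4 at index 6, swap → [1, 15, 4, 6, 5, 11, 29, 13, 27, 23, 8, 30, 14]
sift down from index 2:
  15 vs smaller child 5 at index 5, swap → [1, 5, 4, 6, 15, 11, 29, 13, 27, 23, 8, 30, 14]
  15 vs smaller child 8 at index 11, swap → [1, 5, 4, 6, 8, 11, 29, 13, 27, 23, 15, 30, 14]
sift down from index 1: already satisfies heap property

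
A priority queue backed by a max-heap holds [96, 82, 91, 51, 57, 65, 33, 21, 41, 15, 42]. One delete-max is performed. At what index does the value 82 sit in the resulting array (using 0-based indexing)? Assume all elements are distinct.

1

remove root 96; move last element 42 to root → [42, 82, 91, 51, 57, 65, 33, 21, 41, 15]
42 vs larger child 91 at index 2, swap → [91, 82, 42, 51, 57, 65, 33, 21, 41, 15]
42 vs larger child 65 at index 5, swap → [91, 82, 65, 51, 57, 42, 33, 21, 41, 15]
resulting array: [91, 82, 65, 51, 57, 42, 33, 21, 41, 15]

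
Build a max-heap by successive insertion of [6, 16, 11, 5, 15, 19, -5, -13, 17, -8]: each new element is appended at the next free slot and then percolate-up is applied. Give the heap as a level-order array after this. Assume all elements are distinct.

Insert 6:
  append 6 at index 0 → [6] (no swap needed)
Insert 16:
  append 16 at index 1 → [6, 16]
  16 > parent 6 at index 0, swap → [16, 6]
Insert 11:
  append 11 at index 2 → [16, 6, 11] (no swap needed)
Insert 5:
  append 5 at index 3 → [16, 6, 11, 5] (no swap needed)
Insert 15:
  append 15 at index 4 → [16, 6, 11, 5, 15]
  15 > parent 6 at index 1, swap → [16, 15, 11, 5, 6]
Insert 19:
  append 19 at index 5 → [16, 15, 11, 5, 6, 19]
  19 > parent 11 at index 2, swap → [16, 15, 19, 5, 6, 11]
  19 > parent 16 at index 0, swap → [19, 15, 16, 5, 6, 11]
Insert -5:
  append -5 at index 6 → [19, 15, 16, 5, 6, 11, -5] (no swap needed)
Insert -13:
  append -13 at index 7 → [19, 15, 16, 5, 6, 11, -5, -13] (no swap needed)
Insert 17:
  append 17 at index 8 → [19, 15, 16, 5, 6, 11, -5, -13, 17]
  17 > parent 5 at index 3, swap → [19, 15, 16, 17, 6, 11, -5, -13, 5]
  17 > parent 15 at index 1, swap → [19, 17, 16, 15, 6, 11, -5, -13, 5]
Insert -8:
  append -8 at index 9 → [19, 17, 16, 15, 6, 11, -5, -13, 5, -8] (no swap needed)

[19, 17, 16, 15, 6, 11, -5, -13, 5, -8]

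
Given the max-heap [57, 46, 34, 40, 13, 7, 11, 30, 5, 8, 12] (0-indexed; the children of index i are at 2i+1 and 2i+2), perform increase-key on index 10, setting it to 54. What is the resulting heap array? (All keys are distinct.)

[57, 54, 34, 40, 46, 7, 11, 30, 5, 8, 13]

set index 10 from 12 to 54 → [57, 46, 34, 40, 13, 7, 11, 30, 5, 8, 54]
54 > parent 13 at index 4, swap → [57, 46, 34, 40, 54, 7, 11, 30, 5, 8, 13]
54 > parent 46 at index 1, swap → [57, 54, 34, 40, 46, 7, 11, 30, 5, 8, 13]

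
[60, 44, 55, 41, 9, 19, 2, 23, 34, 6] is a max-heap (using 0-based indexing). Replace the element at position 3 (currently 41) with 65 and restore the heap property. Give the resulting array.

[65, 60, 55, 44, 9, 19, 2, 23, 34, 6]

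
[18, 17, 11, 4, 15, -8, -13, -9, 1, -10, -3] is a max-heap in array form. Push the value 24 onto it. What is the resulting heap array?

[24, 17, 18, 4, 15, 11, -13, -9, 1, -10, -3, -8]

append 24 at index 11 → [18, 17, 11, 4, 15, -8, -13, -9, 1, -10, -3, 24]
24 > parent -8 at index 5, swap → [18, 17, 11, 4, 15, 24, -13, -9, 1, -10, -3, -8]
24 > parent 11 at index 2, swap → [18, 17, 24, 4, 15, 11, -13, -9, 1, -10, -3, -8]
24 > parent 18 at index 0, swap → [24, 17, 18, 4, 15, 11, -13, -9, 1, -10, -3, -8]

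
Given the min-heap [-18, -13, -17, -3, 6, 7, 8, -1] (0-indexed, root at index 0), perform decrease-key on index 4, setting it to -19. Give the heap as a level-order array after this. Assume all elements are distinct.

[-19, -18, -17, -3, -13, 7, 8, -1]

set index 4 from 6 to -19 → [-18, -13, -17, -3, -19, 7, 8, -1]
-19 < parent -13 at index 1, swap → [-18, -19, -17, -3, -13, 7, 8, -1]
-19 < parent -18 at index 0, swap → [-19, -18, -17, -3, -13, 7, 8, -1]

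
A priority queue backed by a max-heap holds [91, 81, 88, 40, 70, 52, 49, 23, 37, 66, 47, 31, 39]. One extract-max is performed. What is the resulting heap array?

[88, 81, 52, 40, 70, 39, 49, 23, 37, 66, 47, 31]

remove root 91; move last element 39 to root → [39, 81, 88, 40, 70, 52, 49, 23, 37, 66, 47, 31]
39 vs larger child 88 at index 2, swap → [88, 81, 39, 40, 70, 52, 49, 23, 37, 66, 47, 31]
39 vs larger child 52 at index 5, swap → [88, 81, 52, 40, 70, 39, 49, 23, 37, 66, 47, 31]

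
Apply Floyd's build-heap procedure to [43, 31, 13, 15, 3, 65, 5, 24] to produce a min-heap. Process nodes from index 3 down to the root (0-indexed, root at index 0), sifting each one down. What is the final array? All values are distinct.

[3, 15, 5, 24, 31, 65, 13, 43]

sift down from index 3: already satisfies heap property
sift down from index 2:
  13 vs smaller child 5 at index 6, swap → [43, 31, 5, 15, 3, 65, 13, 24]
sift down from index 1:
  31 vs smaller child 3 at index 4, swap → [43, 3, 5, 15, 31, 65, 13, 24]
sift down from index 0:
  43 vs smaller child 3 at index 1, swap → [3, 43, 5, 15, 31, 65, 13, 24]
  43 vs smaller child 15 at index 3, swap → [3, 15, 5, 43, 31, 65, 13, 24]
  43 vs only child 24 at index 7, swap → [3, 15, 5, 24, 31, 65, 13, 43]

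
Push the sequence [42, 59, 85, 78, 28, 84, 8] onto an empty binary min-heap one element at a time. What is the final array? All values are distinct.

[8, 42, 28, 78, 59, 85, 84]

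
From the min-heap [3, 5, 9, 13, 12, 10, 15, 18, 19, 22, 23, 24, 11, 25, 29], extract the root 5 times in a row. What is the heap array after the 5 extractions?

[12, 13, 15, 18, 22, 24, 25, 23, 19, 29]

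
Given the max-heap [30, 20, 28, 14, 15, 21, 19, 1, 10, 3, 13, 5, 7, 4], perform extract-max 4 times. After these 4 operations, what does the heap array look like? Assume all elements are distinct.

[19, 15, 7, 14, 13, 5, 4, 1, 10, 3]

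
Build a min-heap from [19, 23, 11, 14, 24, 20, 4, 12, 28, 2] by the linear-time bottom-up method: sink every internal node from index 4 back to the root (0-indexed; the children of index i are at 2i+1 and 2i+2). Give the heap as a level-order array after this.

[2, 12, 4, 14, 23, 20, 11, 19, 28, 24]

sift down from index 4:
  24 vs only child 2 at index 9, swap → [19, 23, 11, 14, 2, 20, 4, 12, 28, 24]
sift down from index 3:
  14 vs smaller child 12 at index 7, swap → [19, 23, 11, 12, 2, 20, 4, 14, 28, 24]
sift down from index 2:
  11 vs smaller child 4 at index 6, swap → [19, 23, 4, 12, 2, 20, 11, 14, 28, 24]
sift down from index 1:
  23 vs smaller child 2 at index 4, swap → [19, 2, 4, 12, 23, 20, 11, 14, 28, 24]
sift down from index 0:
  19 vs smaller child 2 at index 1, swap → [2, 19, 4, 12, 23, 20, 11, 14, 28, 24]
  19 vs smaller child 12 at index 3, swap → [2, 12, 4, 19, 23, 20, 11, 14, 28, 24]
  19 vs smaller child 14 at index 7, swap → [2, 12, 4, 14, 23, 20, 11, 19, 28, 24]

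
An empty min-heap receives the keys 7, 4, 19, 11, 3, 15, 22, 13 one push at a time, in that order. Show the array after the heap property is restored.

Insert 7:
  append 7 at index 0 → [7] (no swap needed)
Insert 4:
  append 4 at index 1 → [7, 4]
  4 < parent 7 at index 0, swap → [4, 7]
Insert 19:
  append 19 at index 2 → [4, 7, 19] (no swap needed)
Insert 11:
  append 11 at index 3 → [4, 7, 19, 11] (no swap needed)
Insert 3:
  append 3 at index 4 → [4, 7, 19, 11, 3]
  3 < parent 7 at index 1, swap → [4, 3, 19, 11, 7]
  3 < parent 4 at index 0, swap → [3, 4, 19, 11, 7]
Insert 15:
  append 15 at index 5 → [3, 4, 19, 11, 7, 15]
  15 < parent 19 at index 2, swap → [3, 4, 15, 11, 7, 19]
Insert 22:
  append 22 at index 6 → [3, 4, 15, 11, 7, 19, 22] (no swap needed)
Insert 13:
  append 13 at index 7 → [3, 4, 15, 11, 7, 19, 22, 13] (no swap needed)

[3, 4, 15, 11, 7, 19, 22, 13]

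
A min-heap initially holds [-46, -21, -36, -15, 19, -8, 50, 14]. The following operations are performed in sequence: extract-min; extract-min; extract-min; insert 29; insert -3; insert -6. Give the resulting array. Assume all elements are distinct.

extract-min → returns -46:
  remove root -46; move last element 14 to root → [14, -21, -36, -15, 19, -8, 50]
  14 vs smaller child -36 at index 2, swap → [-36, -21, 14, -15, 19, -8, 50]
  14 vs smaller child -8 at index 5, swap → [-36, -21, -8, -15, 19, 14, 50]
extract-min → returns -36:
  remove root -36; move last element 50 to root → [50, -21, -8, -15, 19, 14]
  50 vs smaller child -21 at index 1, swap → [-21, 50, -8, -15, 19, 14]
  50 vs smaller child -15 at index 3, swap → [-21, -15, -8, 50, 19, 14]
extract-min → returns -21:
  remove root -21; move last element 14 to root → [14, -15, -8, 50, 19]
  14 vs smaller child -15 at index 1, swap → [-15, 14, -8, 50, 19]
insert 29:
  append 29 at index 5 → [-15, 14, -8, 50, 19, 29] (no swap needed)
insert -3:
  append -3 at index 6 → [-15, 14, -8, 50, 19, 29, -3] (no swap needed)
insert -6:
  append -6 at index 7 → [-15, 14, -8, 50, 19, 29, -3, -6]
  -6 < parent 50 at index 3, swap → [-15, 14, -8, -6, 19, 29, -3, 50]
  -6 < parent 14 at index 1, swap → [-15, -6, -8, 14, 19, 29, -3, 50]

[-15, -6, -8, 14, 19, 29, -3, 50]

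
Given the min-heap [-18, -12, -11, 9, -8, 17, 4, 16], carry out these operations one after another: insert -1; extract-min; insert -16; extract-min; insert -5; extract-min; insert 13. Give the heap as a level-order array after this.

[-11, -8, -1, -5, 9, 17, 4, 16, 13]

insert -1:
  append -1 at index 8 → [-18, -12, -11, 9, -8, 17, 4, 16, -1]
  -1 < parent 9 at index 3, swap → [-18, -12, -11, -1, -8, 17, 4, 16, 9]
extract-min → returns -18:
  remove root -18; move last element 9 to root → [9, -12, -11, -1, -8, 17, 4, 16]
  9 vs smaller child -12 at index 1, swap → [-12, 9, -11, -1, -8, 17, 4, 16]
  9 vs smaller child -8 at index 4, swap → [-12, -8, -11, -1, 9, 17, 4, 16]
insert -16:
  append -16 at index 8 → [-12, -8, -11, -1, 9, 17, 4, 16, -16]
  -16 < parent -1 at index 3, swap → [-12, -8, -11, -16, 9, 17, 4, 16, -1]
  -16 < parent -8 at index 1, swap → [-12, -16, -11, -8, 9, 17, 4, 16, -1]
  -16 < parent -12 at index 0, swap → [-16, -12, -11, -8, 9, 17, 4, 16, -1]
extract-min → returns -16:
  remove root -16; move last element -1 to root → [-1, -12, -11, -8, 9, 17, 4, 16]
  -1 vs smaller child -12 at index 1, swap → [-12, -1, -11, -8, 9, 17, 4, 16]
  -1 vs smaller child -8 at index 3, swap → [-12, -8, -11, -1, 9, 17, 4, 16]
insert -5:
  append -5 at index 8 → [-12, -8, -11, -1, 9, 17, 4, 16, -5]
  -5 < parent -1 at index 3, swap → [-12, -8, -11, -5, 9, 17, 4, 16, -1]
extract-min → returns -12:
  remove root -12; move last element -1 to root → [-1, -8, -11, -5, 9, 17, 4, 16]
  -1 vs smaller child -11 at index 2, swap → [-11, -8, -1, -5, 9, 17, 4, 16]
insert 13:
  append 13 at index 8 → [-11, -8, -1, -5, 9, 17, 4, 16, 13] (no swap needed)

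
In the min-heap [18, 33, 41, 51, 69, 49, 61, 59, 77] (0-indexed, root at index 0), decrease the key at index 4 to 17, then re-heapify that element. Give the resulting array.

[17, 18, 41, 51, 33, 49, 61, 59, 77]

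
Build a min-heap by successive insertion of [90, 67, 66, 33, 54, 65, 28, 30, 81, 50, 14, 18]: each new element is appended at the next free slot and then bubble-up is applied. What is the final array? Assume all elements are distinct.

Insert 90:
  append 90 at index 0 → [90] (no swap needed)
Insert 67:
  append 67 at index 1 → [90, 67]
  67 < parent 90 at index 0, swap → [67, 90]
Insert 66:
  append 66 at index 2 → [67, 90, 66]
  66 < parent 67 at index 0, swap → [66, 90, 67]
Insert 33:
  append 33 at index 3 → [66, 90, 67, 33]
  33 < parent 90 at index 1, swap → [66, 33, 67, 90]
  33 < parent 66 at index 0, swap → [33, 66, 67, 90]
Insert 54:
  append 54 at index 4 → [33, 66, 67, 90, 54]
  54 < parent 66 at index 1, swap → [33, 54, 67, 90, 66]
Insert 65:
  append 65 at index 5 → [33, 54, 67, 90, 66, 65]
  65 < parent 67 at index 2, swap → [33, 54, 65, 90, 66, 67]
Insert 28:
  append 28 at index 6 → [33, 54, 65, 90, 66, 67, 28]
  28 < parent 65 at index 2, swap → [33, 54, 28, 90, 66, 67, 65]
  28 < parent 33 at index 0, swap → [28, 54, 33, 90, 66, 67, 65]
Insert 30:
  append 30 at index 7 → [28, 54, 33, 90, 66, 67, 65, 30]
  30 < parent 90 at index 3, swap → [28, 54, 33, 30, 66, 67, 65, 90]
  30 < parent 54 at index 1, swap → [28, 30, 33, 54, 66, 67, 65, 90]
Insert 81:
  append 81 at index 8 → [28, 30, 33, 54, 66, 67, 65, 90, 81] (no swap needed)
Insert 50:
  append 50 at index 9 → [28, 30, 33, 54, 66, 67, 65, 90, 81, 50]
  50 < parent 66 at index 4, swap → [28, 30, 33, 54, 50, 67, 65, 90, 81, 66]
Insert 14:
  append 14 at index 10 → [28, 30, 33, 54, 50, 67, 65, 90, 81, 66, 14]
  14 < parent 50 at index 4, swap → [28, 30, 33, 54, 14, 67, 65, 90, 81, 66, 50]
  14 < parent 30 at index 1, swap → [28, 14, 33, 54, 30, 67, 65, 90, 81, 66, 50]
  14 < parent 28 at index 0, swap → [14, 28, 33, 54, 30, 67, 65, 90, 81, 66, 50]
Insert 18:
  append 18 at index 11 → [14, 28, 33, 54, 30, 67, 65, 90, 81, 66, 50, 18]
  18 < parent 67 at index 5, swap → [14, 28, 33, 54, 30, 18, 65, 90, 81, 66, 50, 67]
  18 < parent 33 at index 2, swap → [14, 28, 18, 54, 30, 33, 65, 90, 81, 66, 50, 67]

[14, 28, 18, 54, 30, 33, 65, 90, 81, 66, 50, 67]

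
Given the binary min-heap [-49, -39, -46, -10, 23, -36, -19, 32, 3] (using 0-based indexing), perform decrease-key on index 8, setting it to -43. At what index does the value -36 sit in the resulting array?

set index 8 from 3 to -43 → [-49, -39, -46, -10, 23, -36, -19, 32, -43]
-43 < parent -10 at index 3, swap → [-49, -39, -46, -43, 23, -36, -19, 32, -10]
-43 < parent -39 at index 1, swap → [-49, -43, -46, -39, 23, -36, -19, 32, -10]
resulting array: [-49, -43, -46, -39, 23, -36, -19, 32, -10]

5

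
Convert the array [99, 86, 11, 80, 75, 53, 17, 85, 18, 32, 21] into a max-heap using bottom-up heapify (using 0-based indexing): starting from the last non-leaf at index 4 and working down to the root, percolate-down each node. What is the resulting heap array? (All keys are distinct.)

sift down from index 4: already satisfies heap property
sift down from index 3:
  80 vs larger child 85 at index 7, swap → [99, 86, 11, 85, 75, 53, 17, 80, 18, 32, 21]
sift down from index 2:
  11 vs larger child 53 at index 5, swap → [99, 86, 53, 85, 75, 11, 17, 80, 18, 32, 21]
sift down from index 1: already satisfies heap property
sift down from index 0: already satisfies heap property

[99, 86, 53, 85, 75, 11, 17, 80, 18, 32, 21]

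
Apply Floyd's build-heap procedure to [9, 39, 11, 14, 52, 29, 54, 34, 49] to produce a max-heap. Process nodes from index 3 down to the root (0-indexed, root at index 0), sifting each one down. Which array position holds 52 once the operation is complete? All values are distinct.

1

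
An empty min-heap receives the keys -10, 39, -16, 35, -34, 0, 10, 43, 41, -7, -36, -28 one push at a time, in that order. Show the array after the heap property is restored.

[-36, -34, -28, 39, -16, -10, 10, 43, 41, 35, -7, 0]

Insert -10:
  append -10 at index 0 → [-10] (no swap needed)
Insert 39:
  append 39 at index 1 → [-10, 39] (no swap needed)
Insert -16:
  append -16 at index 2 → [-10, 39, -16]
  -16 < parent -10 at index 0, swap → [-16, 39, -10]
Insert 35:
  append 35 at index 3 → [-16, 39, -10, 35]
  35 < parent 39 at index 1, swap → [-16, 35, -10, 39]
Insert -34:
  append -34 at index 4 → [-16, 35, -10, 39, -34]
  -34 < parent 35 at index 1, swap → [-16, -34, -10, 39, 35]
  -34 < parent -16 at index 0, swap → [-34, -16, -10, 39, 35]
Insert 0:
  append 0 at index 5 → [-34, -16, -10, 39, 35, 0] (no swap needed)
Insert 10:
  append 10 at index 6 → [-34, -16, -10, 39, 35, 0, 10] (no swap needed)
Insert 43:
  append 43 at index 7 → [-34, -16, -10, 39, 35, 0, 10, 43] (no swap needed)
Insert 41:
  append 41 at index 8 → [-34, -16, -10, 39, 35, 0, 10, 43, 41] (no swap needed)
Insert -7:
  append -7 at index 9 → [-34, -16, -10, 39, 35, 0, 10, 43, 41, -7]
  -7 < parent 35 at index 4, swap → [-34, -16, -10, 39, -7, 0, 10, 43, 41, 35]
Insert -36:
  append -36 at index 10 → [-34, -16, -10, 39, -7, 0, 10, 43, 41, 35, -36]
  -36 < parent -7 at index 4, swap → [-34, -16, -10, 39, -36, 0, 10, 43, 41, 35, -7]
  -36 < parent -16 at index 1, swap → [-34, -36, -10, 39, -16, 0, 10, 43, 41, 35, -7]
  -36 < parent -34 at index 0, swap → [-36, -34, -10, 39, -16, 0, 10, 43, 41, 35, -7]
Insert -28:
  append -28 at index 11 → [-36, -34, -10, 39, -16, 0, 10, 43, 41, 35, -7, -28]
  -28 < parent 0 at index 5, swap → [-36, -34, -10, 39, -16, -28, 10, 43, 41, 35, -7, 0]
  -28 < parent -10 at index 2, swap → [-36, -34, -28, 39, -16, -10, 10, 43, 41, 35, -7, 0]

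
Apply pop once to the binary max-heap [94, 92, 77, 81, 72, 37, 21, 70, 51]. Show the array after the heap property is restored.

[92, 81, 77, 70, 72, 37, 21, 51]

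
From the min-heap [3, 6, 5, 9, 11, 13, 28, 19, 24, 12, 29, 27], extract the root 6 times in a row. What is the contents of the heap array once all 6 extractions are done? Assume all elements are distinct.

extract-min #1 returns 3:
  remove root 3; move last element 27 to root → [27, 6, 5, 9, 11, 13, 28, 19, 24, 12, 29]
  27 vs smaller child 5 at index 2, swap → [5, 6, 27, 9, 11, 13, 28, 19, 24, 12, 29]
  27 vs smaller child 13 at index 5, swap → [5, 6, 13, 9, 11, 27, 28, 19, 24, 12, 29]
extract-min #2 returns 5:
  remove root 5; move last element 29 to root → [29, 6, 13, 9, 11, 27, 28, 19, 24, 12]
  29 vs smaller child 6 at index 1, swap → [6, 29, 13, 9, 11, 27, 28, 19, 24, 12]
  29 vs smaller child 9 at index 3, swap → [6, 9, 13, 29, 11, 27, 28, 19, 24, 12]
  29 vs smaller child 19 at index 7, swap → [6, 9, 13, 19, 11, 27, 28, 29, 24, 12]
extract-min #3 returns 6:
  remove root 6; move last element 12 to root → [12, 9, 13, 19, 11, 27, 28, 29, 24]
  12 vs smaller child 9 at index 1, swap → [9, 12, 13, 19, 11, 27, 28, 29, 24]
  12 vs smaller child 11 at index 4, swap → [9, 11, 13, 19, 12, 27, 28, 29, 24]
extract-min #4 returns 9:
  remove root 9; move last element 24 to root → [24, 11, 13, 19, 12, 27, 28, 29]
  24 vs smaller child 11 at index 1, swap → [11, 24, 13, 19, 12, 27, 28, 29]
  24 vs smaller child 12 at index 4, swap → [11, 12, 13, 19, 24, 27, 28, 29]
extract-min #5 returns 11:
  remove root 11; move last element 29 to root → [29, 12, 13, 19, 24, 27, 28]
  29 vs smaller child 12 at index 1, swap → [12, 29, 13, 19, 24, 27, 28]
  29 vs smaller child 19 at index 3, swap → [12, 19, 13, 29, 24, 27, 28]
extract-min #6 returns 12:
  remove root 12; move last element 28 to root → [28, 19, 13, 29, 24, 27]
  28 vs smaller child 13 at index 2, swap → [13, 19, 28, 29, 24, 27]
  28 vs only child 27 at index 5, swap → [13, 19, 27, 29, 24, 28]

[13, 19, 27, 29, 24, 28]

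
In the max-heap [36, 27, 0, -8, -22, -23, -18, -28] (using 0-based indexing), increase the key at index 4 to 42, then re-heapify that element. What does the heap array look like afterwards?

[42, 36, 0, -8, 27, -23, -18, -28]

set index 4 from -22 to 42 → [36, 27, 0, -8, 42, -23, -18, -28]
42 > parent 27 at index 1, swap → [36, 42, 0, -8, 27, -23, -18, -28]
42 > parent 36 at index 0, swap → [42, 36, 0, -8, 27, -23, -18, -28]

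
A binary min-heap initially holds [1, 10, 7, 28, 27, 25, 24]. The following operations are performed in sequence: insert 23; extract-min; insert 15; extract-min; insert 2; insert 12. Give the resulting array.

insert 23:
  append 23 at index 7 → [1, 10, 7, 28, 27, 25, 24, 23]
  23 < parent 28 at index 3, swap → [1, 10, 7, 23, 27, 25, 24, 28]
extract-min → returns 1:
  remove root 1; move last element 28 to root → [28, 10, 7, 23, 27, 25, 24]
  28 vs smaller child 7 at index 2, swap → [7, 10, 28, 23, 27, 25, 24]
  28 vs smaller child 24 at index 6, swap → [7, 10, 24, 23, 27, 25, 28]
insert 15:
  append 15 at index 7 → [7, 10, 24, 23, 27, 25, 28, 15]
  15 < parent 23 at index 3, swap → [7, 10, 24, 15, 27, 25, 28, 23]
extract-min → returns 7:
  remove root 7; move last element 23 to root → [23, 10, 24, 15, 27, 25, 28]
  23 vs smaller child 10 at index 1, swap → [10, 23, 24, 15, 27, 25, 28]
  23 vs smaller child 15 at index 3, swap → [10, 15, 24, 23, 27, 25, 28]
insert 2:
  append 2 at index 7 → [10, 15, 24, 23, 27, 25, 28, 2]
  2 < parent 23 at index 3, swap → [10, 15, 24, 2, 27, 25, 28, 23]
  2 < parent 15 at index 1, swap → [10, 2, 24, 15, 27, 25, 28, 23]
  2 < parent 10 at index 0, swap → [2, 10, 24, 15, 27, 25, 28, 23]
insert 12:
  append 12 at index 8 → [2, 10, 24, 15, 27, 25, 28, 23, 12]
  12 < parent 15 at index 3, swap → [2, 10, 24, 12, 27, 25, 28, 23, 15]

[2, 10, 24, 12, 27, 25, 28, 23, 15]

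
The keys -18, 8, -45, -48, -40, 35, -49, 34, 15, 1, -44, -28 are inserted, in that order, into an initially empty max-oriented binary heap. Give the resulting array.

[35, 34, 8, 15, 1, -28, -49, -48, -18, -40, -44, -45]

Insert -18:
  append -18 at index 0 → [-18] (no swap needed)
Insert 8:
  append 8 at index 1 → [-18, 8]
  8 > parent -18 at index 0, swap → [8, -18]
Insert -45:
  append -45 at index 2 → [8, -18, -45] (no swap needed)
Insert -48:
  append -48 at index 3 → [8, -18, -45, -48] (no swap needed)
Insert -40:
  append -40 at index 4 → [8, -18, -45, -48, -40] (no swap needed)
Insert 35:
  append 35 at index 5 → [8, -18, -45, -48, -40, 35]
  35 > parent -45 at index 2, swap → [8, -18, 35, -48, -40, -45]
  35 > parent 8 at index 0, swap → [35, -18, 8, -48, -40, -45]
Insert -49:
  append -49 at index 6 → [35, -18, 8, -48, -40, -45, -49] (no swap needed)
Insert 34:
  append 34 at index 7 → [35, -18, 8, -48, -40, -45, -49, 34]
  34 > parent -48 at index 3, swap → [35, -18, 8, 34, -40, -45, -49, -48]
  34 > parent -18 at index 1, swap → [35, 34, 8, -18, -40, -45, -49, -48]
Insert 15:
  append 15 at index 8 → [35, 34, 8, -18, -40, -45, -49, -48, 15]
  15 > parent -18 at index 3, swap → [35, 34, 8, 15, -40, -45, -49, -48, -18]
Insert 1:
  append 1 at index 9 → [35, 34, 8, 15, -40, -45, -49, -48, -18, 1]
  1 > parent -40 at index 4, swap → [35, 34, 8, 15, 1, -45, -49, -48, -18, -40]
Insert -44:
  append -44 at index 10 → [35, 34, 8, 15, 1, -45, -49, -48, -18, -40, -44] (no swap needed)
Insert -28:
  append -28 at index 11 → [35, 34, 8, 15, 1, -45, -49, -48, -18, -40, -44, -28]
  -28 > parent -45 at index 5, swap → [35, 34, 8, 15, 1, -28, -49, -48, -18, -40, -44, -45]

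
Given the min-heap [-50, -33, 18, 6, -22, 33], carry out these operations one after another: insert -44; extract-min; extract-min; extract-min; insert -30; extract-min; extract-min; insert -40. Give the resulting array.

insert -44:
  append -44 at index 6 → [-50, -33, 18, 6, -22, 33, -44]
  -44 < parent 18 at index 2, swap → [-50, -33, -44, 6, -22, 33, 18]
extract-min → returns -50:
  remove root -50; move last element 18 to root → [18, -33, -44, 6, -22, 33]
  18 vs smaller child -44 at index 2, swap → [-44, -33, 18, 6, -22, 33]
extract-min → returns -44:
  remove root -44; move last element 33 to root → [33, -33, 18, 6, -22]
  33 vs smaller child -33 at index 1, swap → [-33, 33, 18, 6, -22]
  33 vs smaller child -22 at index 4, swap → [-33, -22, 18, 6, 33]
extract-min → returns -33:
  remove root -33; move last element 33 to root → [33, -22, 18, 6]
  33 vs smaller child -22 at index 1, swap → [-22, 33, 18, 6]
  33 vs only child 6 at index 3, swap → [-22, 6, 18, 33]
insert -30:
  append -30 at index 4 → [-22, 6, 18, 33, -30]
  -30 < parent 6 at index 1, swap → [-22, -30, 18, 33, 6]
  -30 < parent -22 at index 0, swap → [-30, -22, 18, 33, 6]
extract-min → returns -30:
  remove root -30; move last element 6 to root → [6, -22, 18, 33]
  6 vs smaller child -22 at index 1, swap → [-22, 6, 18, 33]
extract-min → returns -22:
  remove root -22; move last element 33 to root → [33, 6, 18]
  33 vs smaller child 6 at index 1, swap → [6, 33, 18]
insert -40:
  append -40 at index 3 → [6, 33, 18, -40]
  -40 < parent 33 at index 1, swap → [6, -40, 18, 33]
  -40 < parent 6 at index 0, swap → [-40, 6, 18, 33]

[-40, 6, 18, 33]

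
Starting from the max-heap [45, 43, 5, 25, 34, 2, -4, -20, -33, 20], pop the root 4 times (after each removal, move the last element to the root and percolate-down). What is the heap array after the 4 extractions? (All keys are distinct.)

extract-max #1 returns 45:
  remove root 45; move last element 20 to root → [20, 43, 5, 25, 34, 2, -4, -20, -33]
  20 vs larger child 43 at index 1, swap → [43, 20, 5, 25, 34, 2, -4, -20, -33]
  20 vs larger child 34 at index 4, swap → [43, 34, 5, 25, 20, 2, -4, -20, -33]
extract-max #2 returns 43:
  remove root 43; move last element -33 to root → [-33, 34, 5, 25, 20, 2, -4, -20]
  -33 vs larger child 34 at index 1, swap → [34, -33, 5, 25, 20, 2, -4, -20]
  -33 vs larger child 25 at index 3, swap → [34, 25, 5, -33, 20, 2, -4, -20]
  -33 vs only child -20 at index 7, swap → [34, 25, 5, -20, 20, 2, -4, -33]
extract-max #3 returns 34:
  remove root 34; move last element -33 to root → [-33, 25, 5, -20, 20, 2, -4]
  -33 vs larger child 25 at index 1, swap → [25, -33, 5, -20, 20, 2, -4]
  -33 vs larger child 20 at index 4, swap → [25, 20, 5, -20, -33, 2, -4]
extract-max #4 returns 25:
  remove root 25; move last element -4 to root → [-4, 20, 5, -20, -33, 2]
  -4 vs larger child 20 at index 1, swap → [20, -4, 5, -20, -33, 2]

[20, -4, 5, -20, -33, 2]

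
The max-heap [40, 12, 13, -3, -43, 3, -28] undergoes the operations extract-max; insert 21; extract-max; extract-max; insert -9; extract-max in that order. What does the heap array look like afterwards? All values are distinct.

[3, -3, -9, -28, -43]

extract-max → returns 40:
  remove root 40; move last element -28 to root → [-28, 12, 13, -3, -43, 3]
  -28 vs larger child 13 at index 2, swap → [13, 12, -28, -3, -43, 3]
  -28 vs only child 3 at index 5, swap → [13, 12, 3, -3, -43, -28]
insert 21:
  append 21 at index 6 → [13, 12, 3, -3, -43, -28, 21]
  21 > parent 3 at index 2, swap → [13, 12, 21, -3, -43, -28, 3]
  21 > parent 13 at index 0, swap → [21, 12, 13, -3, -43, -28, 3]
extract-max → returns 21:
  remove root 21; move last element 3 to root → [3, 12, 13, -3, -43, -28]
  3 vs larger child 13 at index 2, swap → [13, 12, 3, -3, -43, -28]
extract-max → returns 13:
  remove root 13; move last element -28 to root → [-28, 12, 3, -3, -43]
  -28 vs larger child 12 at index 1, swap → [12, -28, 3, -3, -43]
  -28 vs larger child -3 at index 3, swap → [12, -3, 3, -28, -43]
insert -9:
  append -9 at index 5 → [12, -3, 3, -28, -43, -9] (no swap needed)
extract-max → returns 12:
  remove root 12; move last element -9 to root → [-9, -3, 3, -28, -43]
  -9 vs larger child 3 at index 2, swap → [3, -3, -9, -28, -43]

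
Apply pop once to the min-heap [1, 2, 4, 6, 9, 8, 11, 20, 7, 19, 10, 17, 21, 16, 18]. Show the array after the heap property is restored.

[2, 6, 4, 7, 9, 8, 11, 20, 18, 19, 10, 17, 21, 16]

remove root 1; move last element 18 to root → [18, 2, 4, 6, 9, 8, 11, 20, 7, 19, 10, 17, 21, 16]
18 vs smaller child 2 at index 1, swap → [2, 18, 4, 6, 9, 8, 11, 20, 7, 19, 10, 17, 21, 16]
18 vs smaller child 6 at index 3, swap → [2, 6, 4, 18, 9, 8, 11, 20, 7, 19, 10, 17, 21, 16]
18 vs smaller child 7 at index 8, swap → [2, 6, 4, 7, 9, 8, 11, 20, 18, 19, 10, 17, 21, 16]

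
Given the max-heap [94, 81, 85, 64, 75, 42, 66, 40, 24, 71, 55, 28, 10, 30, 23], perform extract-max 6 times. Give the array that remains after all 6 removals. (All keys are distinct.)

extract-max #1 returns 94:
  remove root 94; move last element 23 to root → [23, 81, 85, 64, 75, 42, 66, 40, 24, 71, 55, 28, 10, 30]
  23 vs larger child 85 at index 2, swap → [85, 81, 23, 64, 75, 42, 66, 40, 24, 71, 55, 28, 10, 30]
  23 vs larger child 66 at index 6, swap → [85, 81, 66, 64, 75, 42, 23, 40, 24, 71, 55, 28, 10, 30]
  23 vs only child 30 at index 13, swap → [85, 81, 66, 64, 75, 42, 30, 40, 24, 71, 55, 28, 10, 23]
extract-max #2 returns 85:
  remove root 85; move last element 23 to root → [23, 81, 66, 64, 75, 42, 30, 40, 24, 71, 55, 28, 10]
  23 vs larger child 81 at index 1, swap → [81, 23, 66, 64, 75, 42, 30, 40, 24, 71, 55, 28, 10]
  23 vs larger child 75 at index 4, swap → [81, 75, 66, 64, 23, 42, 30, 40, 24, 71, 55, 28, 10]
  23 vs larger child 71 at index 9, swap → [81, 75, 66, 64, 71, 42, 30, 40, 24, 23, 55, 28, 10]
extract-max #3 returns 81:
  remove root 81; move last element 10 to root → [10, 75, 66, 64, 71, 42, 30, 40, 24, 23, 55, 28]
  10 vs larger child 75 at index 1, swap → [75, 10, 66, 64, 71, 42, 30, 40, 24, 23, 55, 28]
  10 vs larger child 71 at index 4, swap → [75, 71, 66, 64, 10, 42, 30, 40, 24, 23, 55, 28]
  10 vs larger child 55 at index 10, swap → [75, 71, 66, 64, 55, 42, 30, 40, 24, 23, 10, 28]
extract-max #4 returns 75:
  remove root 75; move last element 28 to root → [28, 71, 66, 64, 55, 42, 30, 40, 24, 23, 10]
  28 vs larger child 71 at index 1, swap → [71, 28, 66, 64, 55, 42, 30, 40, 24, 23, 10]
  28 vs larger child 64 at index 3, swap → [71, 64, 66, 28, 55, 42, 30, 40, 24, 23, 10]
  28 vs larger child 40 at index 7, swap → [71, 64, 66, 40, 55, 42, 30, 28, 24, 23, 10]
extract-max #5 returns 71:
  remove root 71; move last element 10 to root → [10, 64, 66, 40, 55, 42, 30, 28, 24, 23]
  10 vs larger child 66 at index 2, swap → [66, 64, 10, 40, 55, 42, 30, 28, 24, 23]
  10 vs larger child 42 at index 5, swap → [66, 64, 42, 40, 55, 10, 30, 28, 24, 23]
extract-max #6 returns 66:
  remove root 66; move last element 23 to root → [23, 64, 42, 40, 55, 10, 30, 28, 24]
  23 vs larger child 64 at index 1, swap → [64, 23, 42, 40, 55, 10, 30, 28, 24]
  23 vs larger child 55 at index 4, swap → [64, 55, 42, 40, 23, 10, 30, 28, 24]

[64, 55, 42, 40, 23, 10, 30, 28, 24]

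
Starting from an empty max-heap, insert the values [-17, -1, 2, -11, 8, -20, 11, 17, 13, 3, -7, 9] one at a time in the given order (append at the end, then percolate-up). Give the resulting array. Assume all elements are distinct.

Insert -17:
  append -17 at index 0 → [-17] (no swap needed)
Insert -1:
  append -1 at index 1 → [-17, -1]
  -1 > parent -17 at index 0, swap → [-1, -17]
Insert 2:
  append 2 at index 2 → [-1, -17, 2]
  2 > parent -1 at index 0, swap → [2, -17, -1]
Insert -11:
  append -11 at index 3 → [2, -17, -1, -11]
  -11 > parent -17 at index 1, swap → [2, -11, -1, -17]
Insert 8:
  append 8 at index 4 → [2, -11, -1, -17, 8]
  8 > parent -11 at index 1, swap → [2, 8, -1, -17, -11]
  8 > parent 2 at index 0, swap → [8, 2, -1, -17, -11]
Insert -20:
  append -20 at index 5 → [8, 2, -1, -17, -11, -20] (no swap needed)
Insert 11:
  append 11 at index 6 → [8, 2, -1, -17, -11, -20, 11]
  11 > parent -1 at index 2, swap → [8, 2, 11, -17, -11, -20, -1]
  11 > parent 8 at index 0, swap → [11, 2, 8, -17, -11, -20, -1]
Insert 17:
  append 17 at index 7 → [11, 2, 8, -17, -11, -20, -1, 17]
  17 > parent -17 at index 3, swap → [11, 2, 8, 17, -11, -20, -1, -17]
  17 > parent 2 at index 1, swap → [11, 17, 8, 2, -11, -20, -1, -17]
  17 > parent 11 at index 0, swap → [17, 11, 8, 2, -11, -20, -1, -17]
Insert 13:
  append 13 at index 8 → [17, 11, 8, 2, -11, -20, -1, -17, 13]
  13 > parent 2 at index 3, swap → [17, 11, 8, 13, -11, -20, -1, -17, 2]
  13 > parent 11 at index 1, swap → [17, 13, 8, 11, -11, -20, -1, -17, 2]
Insert 3:
  append 3 at index 9 → [17, 13, 8, 11, -11, -20, -1, -17, 2, 3]
  3 > parent -11 at index 4, swap → [17, 13, 8, 11, 3, -20, -1, -17, 2, -11]
Insert -7:
  append -7 at index 10 → [17, 13, 8, 11, 3, -20, -1, -17, 2, -11, -7] (no swap needed)
Insert 9:
  append 9 at index 11 → [17, 13, 8, 11, 3, -20, -1, -17, 2, -11, -7, 9]
  9 > parent -20 at index 5, swap → [17, 13, 8, 11, 3, 9, -1, -17, 2, -11, -7, -20]
  9 > parent 8 at index 2, swap → [17, 13, 9, 11, 3, 8, -1, -17, 2, -11, -7, -20]

[17, 13, 9, 11, 3, 8, -1, -17, 2, -11, -7, -20]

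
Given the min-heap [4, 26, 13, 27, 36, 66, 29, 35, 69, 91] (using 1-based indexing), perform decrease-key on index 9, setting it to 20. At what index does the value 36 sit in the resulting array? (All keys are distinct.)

5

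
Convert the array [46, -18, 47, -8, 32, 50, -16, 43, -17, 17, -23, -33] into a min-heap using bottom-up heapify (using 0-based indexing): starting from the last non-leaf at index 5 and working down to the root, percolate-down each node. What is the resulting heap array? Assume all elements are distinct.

sift down from index 5:
  50 vs only child -33 at index 11, swap → [46, -18, 47, -8, 32, -33, -16, 43, -17, 17, -23, 50]
sift down from index 4:
  32 vs smaller child -23 at index 10, swap → [46, -18, 47, -8, -23, -33, -16, 43, -17, 17, 32, 50]
sift down from index 3:
  -8 vs smaller child -17 at index 8, swap → [46, -18, 47, -17, -23, -33, -16, 43, -8, 17, 32, 50]
sift down from index 2:
  47 vs smaller child -33 at index 5, swap → [46, -18, -33, -17, -23, 47, -16, 43, -8, 17, 32, 50]
sift down from index 1:
  -18 vs smaller child -23 at index 4, swap → [46, -23, -33, -17, -18, 47, -16, 43, -8, 17, 32, 50]
sift down from index 0:
  46 vs smaller child -33 at index 2, swap → [-33, -23, 46, -17, -18, 47, -16, 43, -8, 17, 32, 50]
  46 vs smaller child -16 at index 6, swap → [-33, -23, -16, -17, -18, 47, 46, 43, -8, 17, 32, 50]

[-33, -23, -16, -17, -18, 47, 46, 43, -8, 17, 32, 50]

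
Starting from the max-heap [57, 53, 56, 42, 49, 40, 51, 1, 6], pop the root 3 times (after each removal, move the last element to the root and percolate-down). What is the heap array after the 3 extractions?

[51, 49, 40, 42, 1, 6]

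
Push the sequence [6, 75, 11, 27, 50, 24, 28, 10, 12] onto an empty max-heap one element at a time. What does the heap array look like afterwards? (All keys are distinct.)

Insert 6:
  append 6 at index 0 → [6] (no swap needed)
Insert 75:
  append 75 at index 1 → [6, 75]
  75 > parent 6 at index 0, swap → [75, 6]
Insert 11:
  append 11 at index 2 → [75, 6, 11] (no swap needed)
Insert 27:
  append 27 at index 3 → [75, 6, 11, 27]
  27 > parent 6 at index 1, swap → [75, 27, 11, 6]
Insert 50:
  append 50 at index 4 → [75, 27, 11, 6, 50]
  50 > parent 27 at index 1, swap → [75, 50, 11, 6, 27]
Insert 24:
  append 24 at index 5 → [75, 50, 11, 6, 27, 24]
  24 > parent 11 at index 2, swap → [75, 50, 24, 6, 27, 11]
Insert 28:
  append 28 at index 6 → [75, 50, 24, 6, 27, 11, 28]
  28 > parent 24 at index 2, swap → [75, 50, 28, 6, 27, 11, 24]
Insert 10:
  append 10 at index 7 → [75, 50, 28, 6, 27, 11, 24, 10]
  10 > parent 6 at index 3, swap → [75, 50, 28, 10, 27, 11, 24, 6]
Insert 12:
  append 12 at index 8 → [75, 50, 28, 10, 27, 11, 24, 6, 12]
  12 > parent 10 at index 3, swap → [75, 50, 28, 12, 27, 11, 24, 6, 10]

[75, 50, 28, 12, 27, 11, 24, 6, 10]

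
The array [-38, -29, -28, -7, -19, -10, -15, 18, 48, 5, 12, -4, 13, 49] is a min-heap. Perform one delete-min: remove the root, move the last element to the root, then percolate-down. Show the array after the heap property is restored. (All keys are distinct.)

remove root -38; move last element 49 to root → [49, -29, -28, -7, -19, -10, -15, 18, 48, 5, 12, -4, 13]
49 vs smaller child -29 at index 1, swap → [-29, 49, -28, -7, -19, -10, -15, 18, 48, 5, 12, -4, 13]
49 vs smaller child -19 at index 4, swap → [-29, -19, -28, -7, 49, -10, -15, 18, 48, 5, 12, -4, 13]
49 vs smaller child 5 at index 9, swap → [-29, -19, -28, -7, 5, -10, -15, 18, 48, 49, 12, -4, 13]

[-29, -19, -28, -7, 5, -10, -15, 18, 48, 49, 12, -4, 13]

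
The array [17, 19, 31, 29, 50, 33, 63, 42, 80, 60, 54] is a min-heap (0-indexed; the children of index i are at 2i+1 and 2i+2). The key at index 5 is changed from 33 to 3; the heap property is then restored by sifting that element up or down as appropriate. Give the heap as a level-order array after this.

[3, 19, 17, 29, 50, 31, 63, 42, 80, 60, 54]

set index 5 from 33 to 3 → [17, 19, 31, 29, 50, 3, 63, 42, 80, 60, 54]
3 < parent 31 at index 2, swap → [17, 19, 3, 29, 50, 31, 63, 42, 80, 60, 54]
3 < parent 17 at index 0, swap → [3, 19, 17, 29, 50, 31, 63, 42, 80, 60, 54]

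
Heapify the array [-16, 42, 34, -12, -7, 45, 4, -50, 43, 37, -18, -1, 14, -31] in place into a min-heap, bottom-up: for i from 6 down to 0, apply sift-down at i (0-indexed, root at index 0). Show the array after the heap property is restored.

sift down from index 6:
  4 vs only child -31 at index 13, swap → [-16, 42, 34, -12, -7, 45, -31, -50, 43, 37, -18, -1, 14, 4]
sift down from index 5:
  45 vs smaller child -1 at index 11, swap → [-16, 42, 34, -12, -7, -1, -31, -50, 43, 37, -18, 45, 14, 4]
sift down from index 4:
  -7 vs smaller child -18 at index 10, swap → [-16, 42, 34, -12, -18, -1, -31, -50, 43, 37, -7, 45, 14, 4]
sift down from index 3:
  -12 vs smaller child -50 at index 7, swap → [-16, 42, 34, -50, -18, -1, -31, -12, 43, 37, -7, 45, 14, 4]
sift down from index 2:
  34 vs smaller child -31 at index 6, swap → [-16, 42, -31, -50, -18, -1, 34, -12, 43, 37, -7, 45, 14, 4]
  34 vs only child 4 at index 13, swap → [-16, 42, -31, -50, -18, -1, 4, -12, 43, 37, -7, 45, 14, 34]
sift down from index 1:
  42 vs smaller child -50 at index 3, swap → [-16, -50, -31, 42, -18, -1, 4, -12, 43, 37, -7, 45, 14, 34]
  42 vs smaller child -12 at index 7, swap → [-16, -50, -31, -12, -18, -1, 4, 42, 43, 37, -7, 45, 14, 34]
sift down from index 0:
  -16 vs smaller child -50 at index 1, swap → [-50, -16, -31, -12, -18, -1, 4, 42, 43, 37, -7, 45, 14, 34]
  -16 vs smaller child -18 at index 4, swap → [-50, -18, -31, -12, -16, -1, 4, 42, 43, 37, -7, 45, 14, 34]

[-50, -18, -31, -12, -16, -1, 4, 42, 43, 37, -7, 45, 14, 34]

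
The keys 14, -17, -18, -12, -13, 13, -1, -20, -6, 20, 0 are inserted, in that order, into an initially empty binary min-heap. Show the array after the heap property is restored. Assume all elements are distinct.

[-20, -18, -17, -13, -12, 13, -1, 14, -6, 20, 0]

Insert 14:
  append 14 at index 0 → [14] (no swap needed)
Insert -17:
  append -17 at index 1 → [14, -17]
  -17 < parent 14 at index 0, swap → [-17, 14]
Insert -18:
  append -18 at index 2 → [-17, 14, -18]
  -18 < parent -17 at index 0, swap → [-18, 14, -17]
Insert -12:
  append -12 at index 3 → [-18, 14, -17, -12]
  -12 < parent 14 at index 1, swap → [-18, -12, -17, 14]
Insert -13:
  append -13 at index 4 → [-18, -12, -17, 14, -13]
  -13 < parent -12 at index 1, swap → [-18, -13, -17, 14, -12]
Insert 13:
  append 13 at index 5 → [-18, -13, -17, 14, -12, 13] (no swap needed)
Insert -1:
  append -1 at index 6 → [-18, -13, -17, 14, -12, 13, -1] (no swap needed)
Insert -20:
  append -20 at index 7 → [-18, -13, -17, 14, -12, 13, -1, -20]
  -20 < parent 14 at index 3, swap → [-18, -13, -17, -20, -12, 13, -1, 14]
  -20 < parent -13 at index 1, swap → [-18, -20, -17, -13, -12, 13, -1, 14]
  -20 < parent -18 at index 0, swap → [-20, -18, -17, -13, -12, 13, -1, 14]
Insert -6:
  append -6 at index 8 → [-20, -18, -17, -13, -12, 13, -1, 14, -6] (no swap needed)
Insert 20:
  append 20 at index 9 → [-20, -18, -17, -13, -12, 13, -1, 14, -6, 20] (no swap needed)
Insert 0:
  append 0 at index 10 → [-20, -18, -17, -13, -12, 13, -1, 14, -6, 20, 0] (no swap needed)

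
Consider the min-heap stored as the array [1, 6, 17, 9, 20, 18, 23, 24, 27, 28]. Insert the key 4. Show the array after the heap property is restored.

[1, 4, 17, 9, 6, 18, 23, 24, 27, 28, 20]

append 4 at index 10 → [1, 6, 17, 9, 20, 18, 23, 24, 27, 28, 4]
4 < parent 20 at index 4, swap → [1, 6, 17, 9, 4, 18, 23, 24, 27, 28, 20]
4 < parent 6 at index 1, swap → [1, 4, 17, 9, 6, 18, 23, 24, 27, 28, 20]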